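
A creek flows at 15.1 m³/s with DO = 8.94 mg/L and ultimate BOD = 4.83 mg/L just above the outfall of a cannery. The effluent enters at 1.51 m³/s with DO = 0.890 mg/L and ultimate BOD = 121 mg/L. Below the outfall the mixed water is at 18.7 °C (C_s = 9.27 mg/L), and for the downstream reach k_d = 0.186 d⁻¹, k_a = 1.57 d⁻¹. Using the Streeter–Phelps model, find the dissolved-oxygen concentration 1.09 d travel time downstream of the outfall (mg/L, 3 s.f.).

DO ≈ 7.76 mg/L

Mixed DO = (15.1×8.94 + 1.51×0.890)/(15.1+1.51) = 136.3/16.61 = 8.208 mg/L.
Mixed L₀ = (15.1×4.83 + 1.51×121)/(16.61) = 255.6/16.61 = 15.39 mg/L.
Initial deficit D₀ = C_s − DO₀ = 9.27 − 8.208 = 1.062 mg/L.
D(1.09) = [0.186×15.39/(1.57−0.186)](e^(−0.186×1.09) − e^(−1.57×1.09)) + 1.062 e^(−1.57×1.09)
= 2.068 × (0.8165 − 0.1806) + 1.062 × 0.1806 = 1.507 mg/L.
DO = 9.27 − 1.507 = 7.763 mg/L.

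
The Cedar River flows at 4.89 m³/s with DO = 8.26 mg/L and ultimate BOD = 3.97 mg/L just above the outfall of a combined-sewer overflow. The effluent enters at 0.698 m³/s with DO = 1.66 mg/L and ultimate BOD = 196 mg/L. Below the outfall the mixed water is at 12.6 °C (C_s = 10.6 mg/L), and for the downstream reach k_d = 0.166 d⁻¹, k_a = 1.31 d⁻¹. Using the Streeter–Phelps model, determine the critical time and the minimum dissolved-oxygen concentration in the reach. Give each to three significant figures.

t_c ≈ 0.482 d; minimum DO ≈ 7.33 mg/L

Mixed DO = (4.89×8.26 + 0.698×1.66)/(4.89+0.698) = 41.55/5.588 = 7.436 mg/L.
Mixed L₀ = (4.89×3.97 + 0.698×196)/(5.588) = 156.2/5.588 = 27.96 mg/L.
Initial deficit D₀ = C_s − DO₀ = 10.6 − 7.436 = 3.164 mg/L.
t_c = (1/1.144) ln[(1.31/0.166)(1 − 3.164×1.144/(0.166×27.96))] = 0.8741 × ln(1.736) = 0.4820 d.
D_c = (0.166/1.31) × 27.96 × e^(−0.166×0.4820) = 0.1267 × 27.96 × 0.9231 = 3.270 mg/L.
Minimum DO = 10.6 − 3.270 = 7.330 mg/L.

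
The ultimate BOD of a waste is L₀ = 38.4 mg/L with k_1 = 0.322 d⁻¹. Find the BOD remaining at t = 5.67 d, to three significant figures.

L ≈ 6.19 mg/L

L_t = L₀ e^(−k_1 t) = 38.4 × e^(−0.322×5.67) = 38.4 × 0.1611 = 6.186 mg/L.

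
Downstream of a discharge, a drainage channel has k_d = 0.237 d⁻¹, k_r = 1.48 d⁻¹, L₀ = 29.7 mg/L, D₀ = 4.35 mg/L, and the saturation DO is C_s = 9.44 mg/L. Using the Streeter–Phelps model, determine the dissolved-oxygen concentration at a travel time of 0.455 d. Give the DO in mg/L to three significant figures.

k_d L₀/(k_r−k_d) = 0.237×29.7/(1.48−0.237) = 7.039/1.243 = 5.663 mg/L.
e^(−k_d t) = e^(−0.237×0.4550) = 0.8978; e^(−k_r t) = e^(−1.48×0.4550) = 0.5100.
D = 5.663 × (0.8978 − 0.5100) + 4.35 × 0.5100 = 2.196 + 2.218 = 4.414 mg/L.
DO = C_s − D = 9.44 − 4.414 = 5.026 mg/L.

DO ≈ 5.03 mg/L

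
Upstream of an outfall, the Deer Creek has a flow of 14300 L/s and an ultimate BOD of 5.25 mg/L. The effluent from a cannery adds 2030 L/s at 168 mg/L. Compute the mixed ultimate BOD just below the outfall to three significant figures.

Flow-weighted mixing: C = (Q_r C_r + Q_w C_w)/(Q_r + Q_w)
= (14300×5.25 + 2030×168)/(14300 + 2030) = 416100/16330 = 25.48 mg/L.

25.5 mg/L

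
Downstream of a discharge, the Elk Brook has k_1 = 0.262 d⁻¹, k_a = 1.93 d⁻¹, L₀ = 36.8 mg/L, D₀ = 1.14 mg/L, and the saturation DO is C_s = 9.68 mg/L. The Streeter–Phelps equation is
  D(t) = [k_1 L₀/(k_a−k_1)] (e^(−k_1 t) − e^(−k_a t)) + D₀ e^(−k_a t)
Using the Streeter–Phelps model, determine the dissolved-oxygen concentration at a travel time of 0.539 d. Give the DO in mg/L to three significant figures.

k_1 L₀/(k_a−k_1) = 0.262×36.8/(1.93−0.262) = 9.642/1.668 = 5.780 mg/L.
e^(−k_1 t) = e^(−0.262×0.5390) = 0.8683; e^(−k_a t) = e^(−1.93×0.5390) = 0.3534.
D = 5.780 × (0.8683 − 0.3534) + 1.14 × 0.3534 = 2.977 + 0.4028 = 3.379 mg/L.
DO = C_s − D = 9.68 − 3.379 = 6.301 mg/L.

DO ≈ 6.30 mg/L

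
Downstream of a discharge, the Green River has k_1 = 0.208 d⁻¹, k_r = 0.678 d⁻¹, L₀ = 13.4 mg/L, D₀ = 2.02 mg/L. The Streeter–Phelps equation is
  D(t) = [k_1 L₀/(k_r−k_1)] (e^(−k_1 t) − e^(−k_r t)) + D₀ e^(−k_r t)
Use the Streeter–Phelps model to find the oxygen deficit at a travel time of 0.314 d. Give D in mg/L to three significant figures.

k_1 L₀/(k_r−k_1) = 0.208×13.4/(0.678−0.208) = 2.787/0.4700 = 5.930 mg/L.
e^(−k_1 t) = e^(−0.208×0.3140) = 0.9368; e^(−k_r t) = e^(−0.678×0.3140) = 0.8082.
D = 5.930 × (0.9368 − 0.8082) + 2.02 × 0.8082 = 0.7622 + 1.633 = 2.395 mg/L.

D ≈ 2.39 mg/L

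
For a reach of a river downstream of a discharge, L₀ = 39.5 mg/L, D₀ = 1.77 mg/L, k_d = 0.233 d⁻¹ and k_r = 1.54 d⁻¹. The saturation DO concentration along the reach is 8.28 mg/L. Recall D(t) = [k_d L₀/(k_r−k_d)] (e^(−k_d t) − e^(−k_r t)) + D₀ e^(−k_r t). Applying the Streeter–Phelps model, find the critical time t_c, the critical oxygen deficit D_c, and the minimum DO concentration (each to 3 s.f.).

t_c ≈ 1.22 d; D_c ≈ 4.49 mg/L; min DO ≈ 3.79 mg/L

With k_r/k_d = 6.609 and 1 − D₀(k_r−k_d)/(k_d L₀) = 0.7486,
t_c = ln(6.609 × 0.7486) / (1.54 − 0.233) = ln(4.948) / 1.307 = 1.599/1.307 = 1.223 d.
L(t_c) = L₀ e^(−k_d t_c) = 39.5 × 0.7520 = 29.70 mg/L, and at the critical point k_r D_c = k_d L, so D_c = (0.233/1.54) × 29.70 = 4.494 mg/L.
Minimum DO = C_s − D_c = 8.28 − 4.494 = 3.786 mg/L.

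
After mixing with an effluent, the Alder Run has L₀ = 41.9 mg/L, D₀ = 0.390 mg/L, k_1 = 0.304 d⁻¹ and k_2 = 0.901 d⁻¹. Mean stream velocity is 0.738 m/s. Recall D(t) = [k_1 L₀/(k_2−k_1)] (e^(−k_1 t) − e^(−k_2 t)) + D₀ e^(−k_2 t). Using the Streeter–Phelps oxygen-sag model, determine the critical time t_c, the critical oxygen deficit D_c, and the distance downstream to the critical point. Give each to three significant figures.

With k_2/k_1 = 2.964 and 1 − D₀(k_2−k_1)/(k_1 L₀) = 0.9817,
t_c = ln(2.964 × 0.9817) / (0.901 − 0.304) = ln(2.910) / 0.5970 = 1.068/0.5970 = 1.789 d.
L(t_c) = L₀ e^(−k_1 t_c) = 41.9 × 0.5805 = 24.32 mg/L, and at the critical point k_2 D_c = k_1 L, so D_c = (0.304/0.901) × 24.32 = 8.207 mg/L.
x_c = v t_c = 0.738 m/s × 1.789 d × 86400 s/d = 114100 m ≈ 114 km.

t_c ≈ 1.79 d; D_c ≈ 8.21 mg/L; x_c ≈ 114 km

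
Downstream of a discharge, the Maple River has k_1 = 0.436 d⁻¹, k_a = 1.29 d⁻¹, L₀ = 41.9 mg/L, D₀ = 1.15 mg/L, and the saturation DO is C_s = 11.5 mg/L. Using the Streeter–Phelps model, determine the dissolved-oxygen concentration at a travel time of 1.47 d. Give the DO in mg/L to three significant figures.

k_1 L₀/(k_a−k_1) = 0.436×41.9/(1.29−0.436) = 18.27/0.8540 = 21.39 mg/L.
e^(−k_1 t) = e^(−0.436×1.470) = 0.5268; e^(−k_a t) = e^(−1.29×1.470) = 0.1501.
D = 21.39 × (0.5268 − 0.1501) + 1.15 × 0.1501 = 8.058 + 0.1726 = 8.231 mg/L.
DO = C_s − D = 11.5 − 8.231 = 3.269 mg/L.

DO ≈ 3.27 mg/L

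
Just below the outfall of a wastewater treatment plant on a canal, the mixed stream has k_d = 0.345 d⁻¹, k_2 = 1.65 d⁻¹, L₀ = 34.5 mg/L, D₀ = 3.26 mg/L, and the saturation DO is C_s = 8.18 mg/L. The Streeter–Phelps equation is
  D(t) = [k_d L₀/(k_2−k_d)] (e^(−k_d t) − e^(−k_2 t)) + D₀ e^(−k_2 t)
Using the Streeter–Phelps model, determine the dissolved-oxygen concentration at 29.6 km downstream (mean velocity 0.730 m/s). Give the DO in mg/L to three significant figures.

DO ≈ 3.12 mg/L

Travel time t = x/v = 29.6 km / (0.730 m/s) = 29600 m / 0.730 m/s = 40550 s = 0.4693 d.
k_d L₀/(k_2−k_d) = 0.345×34.5/(1.65−0.345) = 11.90/1.305 = 9.121 mg/L.
e^(−k_d t) = e^(−0.345×0.4693) = 0.8505; e^(−k_2 t) = e^(−1.65×0.4693) = 0.4610.
D = 9.121 × (0.8505 − 0.4610) + 3.26 × 0.4610 = 3.553 + 1.503 = 5.056 mg/L.
DO = C_s − D = 8.18 − 5.056 = 3.124 mg/L.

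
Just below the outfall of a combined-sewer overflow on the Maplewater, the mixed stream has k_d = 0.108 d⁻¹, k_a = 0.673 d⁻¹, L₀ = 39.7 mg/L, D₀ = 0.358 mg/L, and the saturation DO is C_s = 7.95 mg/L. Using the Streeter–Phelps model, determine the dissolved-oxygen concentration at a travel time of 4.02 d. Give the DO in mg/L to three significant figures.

DO ≈ 3.52 mg/L

k_d L₀/(k_a−k_d) = 0.108×39.7/(0.673−0.108) = 4.288/0.5650 = 7.589 mg/L.
e^(−k_d t) = e^(−0.108×4.020) = 0.6478; e^(−k_a t) = e^(−0.673×4.020) = 0.06684.
D = 7.589 × (0.6478 − 0.06684) + 0.358 × 0.06684 = 4.409 + 0.02393 = 4.433 mg/L.
DO = C_s − D = 7.95 − 4.433 = 3.517 mg/L.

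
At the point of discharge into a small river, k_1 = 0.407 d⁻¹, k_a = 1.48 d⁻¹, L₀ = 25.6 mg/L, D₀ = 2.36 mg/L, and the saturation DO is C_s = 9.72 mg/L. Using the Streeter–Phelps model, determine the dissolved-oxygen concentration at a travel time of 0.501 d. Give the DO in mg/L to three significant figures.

DO ≈ 5.30 mg/L

k_1 L₀/(k_a−k_1) = 0.407×25.6/(1.48−0.407) = 10.42/1.073 = 9.710 mg/L.
e^(−k_1 t) = e^(−0.407×0.5010) = 0.8155; e^(−k_a t) = e^(−1.48×0.5010) = 0.4764.
D = 9.710 × (0.8155 − 0.4764) + 2.36 × 0.4764 = 3.293 + 1.124 = 4.417 mg/L.
DO = C_s − D = 9.72 − 4.417 = 5.303 mg/L.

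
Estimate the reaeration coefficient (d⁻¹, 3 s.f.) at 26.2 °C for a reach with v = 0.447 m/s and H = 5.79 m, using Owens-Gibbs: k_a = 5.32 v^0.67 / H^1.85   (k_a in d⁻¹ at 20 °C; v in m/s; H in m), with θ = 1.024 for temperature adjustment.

k_a(20) = 5.32 × 0.447^0.67 / 5.79^1.85 = 5.32 × 0.5831 / 25.76 = 0.1204 d⁻¹.
k_a(26.2) = 0.1204 × 1.024^(26.2−20) = 0.1204 × 1.158 = 0.1395 d⁻¹.

k_a ≈ 0.139 d⁻¹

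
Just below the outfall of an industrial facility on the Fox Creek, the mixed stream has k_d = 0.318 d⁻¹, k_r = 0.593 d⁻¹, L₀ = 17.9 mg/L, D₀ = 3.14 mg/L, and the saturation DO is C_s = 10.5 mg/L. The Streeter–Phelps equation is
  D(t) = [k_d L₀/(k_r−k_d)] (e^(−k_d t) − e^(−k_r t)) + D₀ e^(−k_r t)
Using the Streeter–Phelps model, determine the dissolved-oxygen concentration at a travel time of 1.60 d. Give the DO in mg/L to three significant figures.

k_d L₀/(k_r−k_d) = 0.318×17.9/(0.593−0.318) = 5.692/0.2750 = 20.70 mg/L.
e^(−k_d t) = e^(−0.318×1.600) = 0.6012; e^(−k_r t) = e^(−0.593×1.600) = 0.3872.
D = 20.70 × (0.6012 − 0.3872) + 3.14 × 0.3872 = 4.430 + 1.216 = 5.646 mg/L.
DO = C_s − D = 10.5 − 5.646 = 4.854 mg/L.

DO ≈ 4.85 mg/L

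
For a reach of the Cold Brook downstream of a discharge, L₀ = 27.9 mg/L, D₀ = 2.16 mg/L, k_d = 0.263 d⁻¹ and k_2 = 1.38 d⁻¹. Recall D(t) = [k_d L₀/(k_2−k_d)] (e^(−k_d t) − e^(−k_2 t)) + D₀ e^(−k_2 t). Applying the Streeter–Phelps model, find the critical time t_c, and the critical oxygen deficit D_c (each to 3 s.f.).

t_c ≈ 1.13 d; D_c ≈ 3.95 mg/L

With k_2/k_d = 5.247 and 1 − D₀(k_2−k_d)/(k_d L₀) = 0.6712,
t_c = ln(5.247 × 0.6712) / (1.38 − 0.263) = ln(3.522) / 1.117 = 1.259/1.117 = 1.127 d.
L(t_c) = L₀ e^(−k_d t_c) = 27.9 × 0.7435 = 20.74 mg/L, and at the critical point k_2 D_c = k_d L, so D_c = (0.263/1.38) × 20.74 = 3.953 mg/L.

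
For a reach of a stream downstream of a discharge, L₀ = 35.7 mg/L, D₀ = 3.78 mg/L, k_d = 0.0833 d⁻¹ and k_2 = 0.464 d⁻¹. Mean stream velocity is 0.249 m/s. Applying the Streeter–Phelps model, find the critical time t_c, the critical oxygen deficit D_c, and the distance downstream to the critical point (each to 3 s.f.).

t_c = [1/(k_2−k_d)] ln[(k_2/k_d)(1 − D₀(k_2−k_d)/(k_d L₀))]
= [1/(0.464−0.0833)] ln[(0.464/0.0833)(1 − 3.78×0.3807/(0.0833×35.7))]
= (1/0.3807) ln[5.570 × 0.5161] = 2.627 × ln(2.875) = 2.627 × 1.056 = 2.774 d.
D_c = (k_d/k_2) L₀ e^(−k_d t_c) = (0.0833/0.464) × 35.7 × e^(−0.0833×2.774) = 0.1795 × 35.7 × 0.7937 = 5.087 mg/L.
x_c = v t_c = 0.249 m/s × 2.774 d × 86400 s/d = 59670 m ≈ 59.7 km.

t_c ≈ 2.77 d; D_c ≈ 5.09 mg/L; x_c ≈ 59.7 km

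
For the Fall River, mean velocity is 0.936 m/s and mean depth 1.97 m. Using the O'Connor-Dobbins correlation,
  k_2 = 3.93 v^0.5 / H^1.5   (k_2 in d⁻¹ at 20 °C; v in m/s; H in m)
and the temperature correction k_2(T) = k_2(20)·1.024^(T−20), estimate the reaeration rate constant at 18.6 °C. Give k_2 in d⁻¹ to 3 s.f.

k_2(20) = 3.93 × 0.936^0.5 / 1.97^1.5 = 3.93 × 0.9675 / 2.765 = 1.375 d⁻¹.
k_2(18.6) = 1.375 × 1.024^(18.6−20) = 1.375 × 0.9673 = 1.330 d⁻¹.

k_2 ≈ 1.33 d⁻¹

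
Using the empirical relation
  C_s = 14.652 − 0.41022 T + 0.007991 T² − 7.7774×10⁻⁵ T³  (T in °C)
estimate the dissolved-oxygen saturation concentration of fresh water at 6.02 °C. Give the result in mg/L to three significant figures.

C_s ≈ 12.5 mg/L

C_s = 14.652 − 0.41022×6.02 + 0.007991×6.02² − 7.7774×10⁻⁵×6.02³ = 12.46 mg/L.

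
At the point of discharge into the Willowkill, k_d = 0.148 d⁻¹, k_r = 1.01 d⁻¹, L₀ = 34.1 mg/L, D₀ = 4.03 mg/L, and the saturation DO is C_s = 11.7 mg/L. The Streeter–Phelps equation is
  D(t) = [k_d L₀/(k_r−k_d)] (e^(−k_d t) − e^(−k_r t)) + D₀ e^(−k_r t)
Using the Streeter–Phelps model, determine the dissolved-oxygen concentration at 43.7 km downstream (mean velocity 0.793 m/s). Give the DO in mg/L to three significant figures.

DO ≈ 7.33 mg/L

Travel time t = x/v = 43.7 km / (0.793 m/s) = 43700 m / 0.793 m/s = 55110 s = 0.6378 d.
k_d L₀/(k_r−k_d) = 0.148×34.1/(1.01−0.148) = 5.047/0.8620 = 5.855 mg/L.
e^(−k_d t) = e^(−0.148×0.6378) = 0.9099; e^(−k_r t) = e^(−1.01×0.6378) = 0.5251.
D = 5.855 × (0.9099 − 0.5251) + 4.03 × 0.5251 = 2.253 + 2.116 = 4.369 mg/L.
DO = C_s − D = 11.7 − 4.369 = 7.331 mg/L.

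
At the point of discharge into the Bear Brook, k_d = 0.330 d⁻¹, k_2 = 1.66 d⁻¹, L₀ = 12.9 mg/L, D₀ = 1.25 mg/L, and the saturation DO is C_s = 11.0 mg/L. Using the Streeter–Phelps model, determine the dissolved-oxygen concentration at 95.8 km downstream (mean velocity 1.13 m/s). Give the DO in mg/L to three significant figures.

Travel time t = x/v = 95.8 km / (1.13 m/s) = 95800 m / 1.13 m/s = 84780 s = 0.9812 d.
k_d L₀/(k_2−k_d) = 0.330×12.9/(1.66−0.330) = 4.257/1.330 = 3.201 mg/L.
e^(−k_d t) = e^(−0.330×0.9812) = 0.7234; e^(−k_2 t) = e^(−1.66×0.9812) = 0.1962.
D = 3.201 × (0.7234 − 0.1962) + 1.25 × 0.1962 = 1.688 + 0.2452 = 1.933 mg/L.
DO = C_s − D = 11.0 − 1.933 = 9.067 mg/L.

DO ≈ 9.07 mg/L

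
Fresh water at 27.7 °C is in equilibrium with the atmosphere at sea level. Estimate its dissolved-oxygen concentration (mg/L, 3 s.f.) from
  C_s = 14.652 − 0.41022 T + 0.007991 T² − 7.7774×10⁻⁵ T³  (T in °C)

C_s = 14.652 − 0.41022×27.7 + 0.007991×27.7² − 7.7774×10⁻⁵×27.7³ = 7.767 mg/L.

C_s ≈ 7.77 mg/L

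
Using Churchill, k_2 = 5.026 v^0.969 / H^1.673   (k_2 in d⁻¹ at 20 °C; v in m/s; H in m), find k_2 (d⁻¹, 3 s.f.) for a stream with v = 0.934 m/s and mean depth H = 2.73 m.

k_2 ≈ 0.877 d⁻¹

k_2 = 5.026 × 0.934^0.969 / 2.73^1.673 = 5.026 × 0.9360 / 5.367 = 0.8766 d⁻¹.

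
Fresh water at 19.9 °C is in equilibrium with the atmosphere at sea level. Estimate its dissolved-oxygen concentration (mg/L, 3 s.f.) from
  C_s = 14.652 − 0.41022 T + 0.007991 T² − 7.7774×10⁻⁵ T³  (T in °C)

C_s ≈ 9.04 mg/L

C_s = 14.652 − 0.41022×19.9 + 0.007991×19.9² − 7.7774×10⁻⁵×19.9³ = 9.040 mg/L.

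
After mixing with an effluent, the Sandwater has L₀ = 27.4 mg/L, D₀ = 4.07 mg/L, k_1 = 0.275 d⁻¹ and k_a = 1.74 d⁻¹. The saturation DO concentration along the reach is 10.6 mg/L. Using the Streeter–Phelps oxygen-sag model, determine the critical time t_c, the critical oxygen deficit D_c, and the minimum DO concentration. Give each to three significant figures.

At the critical point dD/dt = 0, so k_1 L₀ e^(−k_1 t) = k_a D. Substituting D(t) from the Streeter–Phelps equation and solving for t gives
t_c = ln[(k_a/k_1)(1 − D₀(k_a−k_1)/(k_1 L₀))] / (k_a−k_1).
Here k_a−k_1 = 1.465 d⁻¹ and 1 − D₀(k_a−k_1)/(k_1 L₀) = 1 − 4.07×1.465/(0.275×27.4) = 0.2087, so
t_c = ln(6.327 × 0.2087) / 1.465 = 0.2779 / 1.465 = 0.1897 d.
L(t_c) = L₀ e^(−k_1 t_c) = 27.4 × 0.9492 = 26.01 mg/L, and at the critical point k_a D_c = k_1 L, so D_c = (0.275/1.74) × 26.01 = 4.110 mg/L.
Minimum DO = C_s − D_c = 10.6 − 4.110 = 6.490 mg/L.

t_c ≈ 0.190 d; D_c ≈ 4.11 mg/L; min DO ≈ 6.49 mg/L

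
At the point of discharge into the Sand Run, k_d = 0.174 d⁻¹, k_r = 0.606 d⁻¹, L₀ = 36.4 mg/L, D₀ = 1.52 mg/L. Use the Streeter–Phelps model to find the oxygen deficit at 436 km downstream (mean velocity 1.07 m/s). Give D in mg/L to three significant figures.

Travel time t = x/v = 436 km / (1.07 m/s) = 436000 m / 1.07 m/s = 407500 s = 4.716 d.
k_d L₀/(k_r−k_d) = 0.174×36.4/(0.606−0.174) = 6.334/0.4320 = 14.66 mg/L.
e^(−k_d t) = e^(−0.174×4.716) = 0.4402; e^(−k_r t) = e^(−0.606×4.716) = 0.05738.
D = 14.66 × (0.4402 − 0.05738) + 1.52 × 0.05738 = 5.612 + 0.08722 = 5.699 mg/L.

D ≈ 5.70 mg/L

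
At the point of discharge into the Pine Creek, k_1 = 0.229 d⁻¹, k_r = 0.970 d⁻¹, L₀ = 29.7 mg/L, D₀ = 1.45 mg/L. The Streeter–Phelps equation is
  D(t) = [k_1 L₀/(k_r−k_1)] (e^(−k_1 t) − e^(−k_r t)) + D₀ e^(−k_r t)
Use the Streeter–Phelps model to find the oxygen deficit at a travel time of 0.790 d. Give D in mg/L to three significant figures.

k_1 L₀/(k_r−k_1) = 0.229×29.7/(0.970−0.229) = 6.801/0.7410 = 9.179 mg/L.
e^(−k_1 t) = e^(−0.229×0.7900) = 0.8345; e^(−k_r t) = e^(−0.970×0.7900) = 0.4647.
D = 9.179 × (0.8345 − 0.4647) + 1.45 × 0.4647 = 3.394 + 0.6739 = 4.068 mg/L.

D ≈ 4.07 mg/L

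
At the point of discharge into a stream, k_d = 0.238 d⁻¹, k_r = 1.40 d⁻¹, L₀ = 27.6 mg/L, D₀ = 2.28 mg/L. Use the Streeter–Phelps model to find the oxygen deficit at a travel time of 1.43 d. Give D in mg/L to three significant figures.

D ≈ 3.57 mg/L

k_d L₀/(k_r−k_d) = 0.238×27.6/(1.40−0.238) = 6.569/1.162 = 5.653 mg/L.
e^(−k_d t) = e^(−0.238×1.430) = 0.7115; e^(−k_r t) = e^(−1.40×1.430) = 0.1351.
D = 5.653 × (0.7115 − 0.1351) + 2.28 × 0.1351 = 3.259 + 0.3079 = 3.567 mg/L.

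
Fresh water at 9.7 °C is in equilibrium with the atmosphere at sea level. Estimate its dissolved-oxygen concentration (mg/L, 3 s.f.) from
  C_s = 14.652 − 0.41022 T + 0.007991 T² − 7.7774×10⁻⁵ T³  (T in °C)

C_s = 14.652 − 0.41022×9.7 + 0.007991×9.7² − 7.7774×10⁻⁵×9.7³ = 11.35 mg/L.

C_s ≈ 11.4 mg/L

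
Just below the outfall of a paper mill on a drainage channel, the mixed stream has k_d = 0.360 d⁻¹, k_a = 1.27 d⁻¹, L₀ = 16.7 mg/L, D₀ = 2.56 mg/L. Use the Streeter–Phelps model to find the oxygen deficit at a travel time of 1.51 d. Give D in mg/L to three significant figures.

k_d L₀/(k_a−k_d) = 0.360×16.7/(1.27−0.360) = 6.012/0.9100 = 6.607 mg/L.
e^(−k_d t) = e^(−0.360×1.510) = 0.5807; e^(−k_a t) = e^(−1.27×1.510) = 0.1469.
D = 6.607 × (0.5807 − 0.1469) + 2.56 × 0.1469 = 2.865 + 0.3762 = 3.242 mg/L.

D ≈ 3.24 mg/L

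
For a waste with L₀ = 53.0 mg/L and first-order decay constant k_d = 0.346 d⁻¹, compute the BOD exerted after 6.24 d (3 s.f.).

y_t = L₀(1 − e^(−k_d t)) = 53.0 × (1 − e^(−0.346×6.24))
= 53.0 × (1 − 0.1154) = 53.0 × 0.8846 = 46.88 mg/L.

y ≈ 46.9 mg/L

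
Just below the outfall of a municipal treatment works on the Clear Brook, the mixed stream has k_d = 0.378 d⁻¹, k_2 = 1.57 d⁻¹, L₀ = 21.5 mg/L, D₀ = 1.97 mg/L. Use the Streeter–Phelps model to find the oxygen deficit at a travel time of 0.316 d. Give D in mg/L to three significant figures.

k_d L₀/(k_2−k_d) = 0.378×21.5/(1.57−0.378) = 8.127/1.192 = 6.818 mg/L.
e^(−k_d t) = e^(−0.378×0.3160) = 0.8874; e^(−k_2 t) = e^(−1.57×0.3160) = 0.6089.
D = 6.818 × (0.8874 − 0.6089) + 1.97 × 0.6089 = 1.899 + 1.200 = 3.098 mg/L.

D ≈ 3.10 mg/L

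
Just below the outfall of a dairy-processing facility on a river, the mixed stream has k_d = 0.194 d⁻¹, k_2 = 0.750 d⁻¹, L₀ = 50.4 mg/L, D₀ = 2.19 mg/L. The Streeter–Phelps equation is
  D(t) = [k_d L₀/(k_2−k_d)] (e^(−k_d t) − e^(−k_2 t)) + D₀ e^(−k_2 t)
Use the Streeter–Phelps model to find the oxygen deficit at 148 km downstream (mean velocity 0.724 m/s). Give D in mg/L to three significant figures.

Travel time t = x/v = 148 km / (0.724 m/s) = 148000 m / 0.724 m/s = 204400 s = 2.366 d.
k_d L₀/(k_2−k_d) = 0.194×50.4/(0.750−0.194) = 9.778/0.5560 = 17.59 mg/L.
e^(−k_d t) = e^(−0.194×2.366) = 0.6319; e^(−k_2 t) = e^(−0.750×2.366) = 0.1696.
D = 17.59 × (0.6319 − 0.1696) + 2.19 × 0.1696 = 8.131 + 0.3714 = 8.502 mg/L.

D ≈ 8.50 mg/L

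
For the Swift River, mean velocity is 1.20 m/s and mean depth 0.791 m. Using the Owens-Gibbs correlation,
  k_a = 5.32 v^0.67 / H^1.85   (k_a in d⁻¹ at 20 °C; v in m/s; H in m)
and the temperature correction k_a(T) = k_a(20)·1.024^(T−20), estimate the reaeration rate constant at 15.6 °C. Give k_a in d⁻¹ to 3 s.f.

k_a ≈ 8.36 d⁻¹

k_a(20) = 5.32 × 1.20^0.67 / 0.791^1.85 = 5.32 × 1.130 / 0.6481 = 9.275 d⁻¹.
k_a(15.6) = 9.275 × 1.024^(15.6−20) = 9.275 × 0.9009 = 8.356 d⁻¹.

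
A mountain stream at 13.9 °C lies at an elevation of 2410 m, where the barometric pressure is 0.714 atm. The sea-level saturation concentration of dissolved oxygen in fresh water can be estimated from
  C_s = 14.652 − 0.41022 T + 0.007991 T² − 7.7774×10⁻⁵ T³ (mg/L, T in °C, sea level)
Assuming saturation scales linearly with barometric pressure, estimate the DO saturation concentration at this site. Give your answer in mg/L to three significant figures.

C_s ≈ 7.34 mg/L

At sea level: C_s = 14.652 − 0.41022×13.9 + 0.007991×13.9² − 7.7774×10⁻⁵×13.9³ = 10.29 mg/L.
Pressure correction: C_s' = 10.29 × 0.714 = 7.343 mg/L.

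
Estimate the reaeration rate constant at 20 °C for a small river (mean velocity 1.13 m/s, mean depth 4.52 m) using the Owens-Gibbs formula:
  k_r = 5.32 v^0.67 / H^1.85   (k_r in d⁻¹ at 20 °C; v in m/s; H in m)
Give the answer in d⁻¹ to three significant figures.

k_r ≈ 0.354 d⁻¹

k_r = 5.32 × 1.13^0.67 / 4.52^1.85 = 5.32 × 1.085 / 16.29 = 0.3544 d⁻¹.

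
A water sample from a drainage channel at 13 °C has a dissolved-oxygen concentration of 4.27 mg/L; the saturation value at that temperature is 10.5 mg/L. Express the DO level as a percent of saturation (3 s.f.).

% saturation = C/C_s × 100 = 4.27/10.5 × 100 = 40.7 %.

40.7 % saturation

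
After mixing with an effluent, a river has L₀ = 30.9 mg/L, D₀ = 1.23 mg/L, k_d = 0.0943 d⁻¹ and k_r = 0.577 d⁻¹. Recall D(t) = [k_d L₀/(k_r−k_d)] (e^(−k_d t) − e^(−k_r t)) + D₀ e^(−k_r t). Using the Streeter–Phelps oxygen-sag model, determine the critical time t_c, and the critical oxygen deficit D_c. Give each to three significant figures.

With k_r/k_d = 6.119 and 1 − D₀(k_r−k_d)/(k_d L₀) = 0.7962,
t_c = ln(6.119 × 0.7962) / (0.577 − 0.0943) = ln(4.872) / 0.4827 = 1.584/0.4827 = 3.281 d.
L(t_c) = L₀ e^(−k_d t_c) = 30.9 × 0.7339 = 22.68 mg/L, and at the critical point k_r D_c = k_d L, so D_c = (0.0943/0.577) × 22.68 = 3.706 mg/L.

t_c ≈ 3.28 d; D_c ≈ 3.71 mg/L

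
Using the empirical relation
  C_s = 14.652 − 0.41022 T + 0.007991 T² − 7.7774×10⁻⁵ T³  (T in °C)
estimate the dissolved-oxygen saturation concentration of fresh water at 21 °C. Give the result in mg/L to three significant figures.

C_s ≈ 8.84 mg/L

C_s = 14.652 − 0.41022×21 + 0.007991×21² − 7.7774×10⁻⁵×21³ = 8.841 mg/L.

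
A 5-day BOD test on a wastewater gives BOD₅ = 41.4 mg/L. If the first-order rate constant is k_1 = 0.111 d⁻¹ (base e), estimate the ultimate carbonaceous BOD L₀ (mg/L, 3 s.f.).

L₀ ≈ 97.2 mg/L

BOD₅ = L₀(1 − e^(−5k_1)) ⇒ L₀ = BOD₅ / (1 − e^(−5×0.111))
= 41.4 / (1 − 0.5741) = 41.4 / 0.4259 = 97.20 mg/L.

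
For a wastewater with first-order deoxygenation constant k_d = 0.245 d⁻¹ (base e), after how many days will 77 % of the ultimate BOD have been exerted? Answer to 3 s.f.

t ≈ 6.00 d

y/L₀ = 1 − e^(−k_d t) = 0.77 ⇒ e^(−k_d t) = 0.230
t = −ln(0.230) / 0.245 = 1.470 / 0.245 = 5.999 d.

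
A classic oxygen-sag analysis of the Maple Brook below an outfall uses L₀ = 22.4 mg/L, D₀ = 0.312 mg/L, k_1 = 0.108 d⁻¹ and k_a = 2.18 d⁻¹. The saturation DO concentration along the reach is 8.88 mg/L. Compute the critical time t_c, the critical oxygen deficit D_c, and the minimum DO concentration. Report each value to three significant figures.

t_c ≈ 1.30 d; D_c ≈ 0.964 mg/L; min DO ≈ 7.92 mg/L

At the critical point dD/dt = 0, so k_1 L₀ e^(−k_1 t) = k_a D. Substituting D(t) from the Streeter–Phelps equation and solving for t gives
t_c = ln[(k_a/k_1)(1 − D₀(k_a−k_1)/(k_1 L₀))] / (k_a−k_1).
Here k_a−k_1 = 2.072 d⁻¹ and 1 − D₀(k_a−k_1)/(k_1 L₀) = 1 − 0.312×2.072/(0.108×22.4) = 0.7328, so
t_c = ln(20.19 × 0.7328) / 2.072 = 2.694 / 2.072 = 1.300 d.
L(t_c) = L₀ e^(−k_1 t_c) = 22.4 × 0.8690 = 19.47 mg/L, and at the critical point k_a D_c = k_1 L, so D_c = (0.108/2.18) × 19.47 = 0.9643 mg/L.
Minimum DO = C_s − D_c = 8.88 − 0.9643 = 7.916 mg/L.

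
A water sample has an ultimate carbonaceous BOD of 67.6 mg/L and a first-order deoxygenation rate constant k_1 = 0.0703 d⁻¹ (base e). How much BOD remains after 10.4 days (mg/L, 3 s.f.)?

L_t = L₀ e^(−k_1 t) = 67.6 × e^(−0.0703×10.4) = 67.6 × 0.4814 = 32.54 mg/L.

L ≈ 32.5 mg/L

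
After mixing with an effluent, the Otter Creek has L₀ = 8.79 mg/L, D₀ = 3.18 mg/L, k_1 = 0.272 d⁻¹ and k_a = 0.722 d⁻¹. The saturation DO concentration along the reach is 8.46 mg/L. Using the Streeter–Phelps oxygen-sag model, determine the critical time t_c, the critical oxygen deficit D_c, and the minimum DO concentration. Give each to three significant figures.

t_c ≈ 0.141 d; D_c ≈ 3.19 mg/L; min DO ≈ 5.27 mg/L

t_c = [1/(k_a−k_1)] ln[(k_a/k_1)(1 − D₀(k_a−k_1)/(k_1 L₀))]
= [1/(0.722−0.272)] ln[(0.722/0.272)(1 − 3.18×0.4500/(0.272×8.79))]
= (1/0.4500) ln[2.654 × 0.4015] = 2.222 × ln(1.066) = 2.222 × 0.06361 = 0.1414 d.
D_c = (k_1/k_a) L₀ e^(−k_1 t_c) = (0.272/0.722) × 8.79 × e^(−0.272×0.1414) = 0.3767 × 8.79 × 0.9623 = 3.187 mg/L.
Minimum DO = C_s − D_c = 8.46 − 3.187 = 5.273 mg/L.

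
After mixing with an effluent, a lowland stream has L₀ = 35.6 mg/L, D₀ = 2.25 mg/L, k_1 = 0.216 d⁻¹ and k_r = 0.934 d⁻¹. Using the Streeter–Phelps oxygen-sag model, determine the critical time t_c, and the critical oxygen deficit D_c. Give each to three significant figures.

t_c ≈ 1.71 d; D_c ≈ 5.69 mg/L

t_c = [1/(k_r−k_1)] ln[(k_r/k_1)(1 − D₀(k_r−k_1)/(k_1 L₀))]
= [1/(0.934−0.216)] ln[(0.934/0.216)(1 − 2.25×0.7180/(0.216×35.6))]
= (1/0.7180) ln[4.324 × 0.7899] = 1.393 × ln(3.416) = 1.393 × 1.228 = 1.711 d.
L(t_c) = L₀ e^(−k_1 t_c) = 35.6 × 0.6911 = 24.60 mg/L, and at the critical point k_r D_c = k_1 L, so D_c = (0.216/0.934) × 24.60 = 5.689 mg/L.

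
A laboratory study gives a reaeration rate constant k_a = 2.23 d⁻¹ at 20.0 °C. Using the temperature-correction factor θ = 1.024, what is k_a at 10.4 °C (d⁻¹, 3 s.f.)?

k_a ≈ 1.78 d⁻¹

k_a(T₂) = k_a(T₁) · θ^(T₂−T₁) = 2.23 × 1.024^(10.4−20.0)
= 2.23 × 1.024^-9.60 = 2.23 × 0.7964 = 1.776 d⁻¹.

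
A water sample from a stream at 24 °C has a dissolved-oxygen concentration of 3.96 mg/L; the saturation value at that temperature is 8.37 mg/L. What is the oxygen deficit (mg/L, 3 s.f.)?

D ≈ 4.41 mg/L

D = C_s − C = 8.37 − 3.96 = 4.41 mg/L.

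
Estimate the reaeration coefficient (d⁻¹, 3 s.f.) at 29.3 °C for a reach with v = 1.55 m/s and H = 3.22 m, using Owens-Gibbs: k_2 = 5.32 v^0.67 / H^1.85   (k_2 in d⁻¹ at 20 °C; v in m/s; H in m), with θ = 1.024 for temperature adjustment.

k_2 ≈ 1.02 d⁻¹

k_2(20) = 5.32 × 1.55^0.67 / 3.22^1.85 = 5.32 × 1.341 / 8.700 = 0.8202 d⁻¹.
k_2(29.3) = 0.8202 × 1.024^(29.3−20) = 0.8202 × 1.247 = 1.023 d⁻¹.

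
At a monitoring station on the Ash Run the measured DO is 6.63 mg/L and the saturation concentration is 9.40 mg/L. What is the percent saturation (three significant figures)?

70.5 % saturation

% saturation = C/C_s × 100 = 6.63/9.40 × 100 = 70.5 %.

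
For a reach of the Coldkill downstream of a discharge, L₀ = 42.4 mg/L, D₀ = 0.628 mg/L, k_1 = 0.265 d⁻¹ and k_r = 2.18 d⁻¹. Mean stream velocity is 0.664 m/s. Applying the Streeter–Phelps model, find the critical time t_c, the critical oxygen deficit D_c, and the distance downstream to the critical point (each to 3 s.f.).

t_c ≈ 1.04 d; D_c ≈ 3.91 mg/L; x_c ≈ 59.7 km

At the critical point dD/dt = 0, so k_1 L₀ e^(−k_1 t) = k_r D. Substituting D(t) from the Streeter–Phelps equation and solving for t gives
t_c = ln[(k_r/k_1)(1 − D₀(k_r−k_1)/(k_1 L₀))] / (k_r−k_1).
Here k_r−k_1 = 1.915 d⁻¹ and 1 − D₀(k_r−k_1)/(k_1 L₀) = 1 − 0.628×1.915/(0.265×42.4) = 0.8930, so
t_c = ln(8.226 × 0.8930) / 1.915 = 1.994 / 1.915 = 1.041 d.
L(t_c) = L₀ e^(−k_1 t_c) = 42.4 × 0.7588 = 32.18 mg/L, and at the critical point k_r D_c = k_1 L, so D_c = (0.265/2.18) × 32.18 = 3.911 mg/L.
x_c = v t_c = 0.664 m/s × 1.041 d × 86400 s/d = 59740 m ≈ 59.7 km.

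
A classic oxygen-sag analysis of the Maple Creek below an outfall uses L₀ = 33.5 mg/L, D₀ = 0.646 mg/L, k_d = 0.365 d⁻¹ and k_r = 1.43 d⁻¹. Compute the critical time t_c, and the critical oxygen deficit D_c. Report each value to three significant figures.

t_c ≈ 1.23 d; D_c ≈ 5.46 mg/L

At the critical point dD/dt = 0, so k_d L₀ e^(−k_d t) = k_r D. Substituting D(t) from the Streeter–Phelps equation and solving for t gives
t_c = ln[(k_r/k_d)(1 − D₀(k_r−k_d)/(k_d L₀))] / (k_r−k_d).
Here k_r−k_d = 1.065 d⁻¹ and 1 − D₀(k_r−k_d)/(k_d L₀) = 1 − 0.646×1.065/(0.365×33.5) = 0.9437, so
t_c = ln(3.918 × 0.9437) / 1.065 = 1.308 / 1.065 = 1.228 d.
L(t_c) = L₀ e^(−k_d t_c) = 33.5 × 0.6388 = 21.40 mg/L, and at the critical point k_r D_c = k_d L, so D_c = (0.365/1.43) × 21.40 = 5.462 mg/L.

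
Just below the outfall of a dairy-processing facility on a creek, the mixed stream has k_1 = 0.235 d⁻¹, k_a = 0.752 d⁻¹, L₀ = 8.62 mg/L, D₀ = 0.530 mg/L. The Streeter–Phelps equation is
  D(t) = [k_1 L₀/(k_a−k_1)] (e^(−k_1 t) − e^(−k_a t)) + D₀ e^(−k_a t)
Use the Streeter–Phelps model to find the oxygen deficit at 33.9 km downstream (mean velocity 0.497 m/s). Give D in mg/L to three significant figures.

Travel time t = x/v = 33.9 km / (0.497 m/s) = 33900 m / 0.497 m/s = 68210 s = 0.7895 d.
k_1 L₀/(k_a−k_1) = 0.235×8.62/(0.752−0.235) = 2.026/0.5170 = 3.918 mg/L.
e^(−k_1 t) = e^(−0.235×0.7895) = 0.8307; e^(−k_a t) = e^(−0.752×0.7895) = 0.5523.
D = 3.918 × (0.8307 − 0.5523) + 0.530 × 0.5523 = 1.091 + 0.2927 = 1.383 mg/L.

D ≈ 1.38 mg/L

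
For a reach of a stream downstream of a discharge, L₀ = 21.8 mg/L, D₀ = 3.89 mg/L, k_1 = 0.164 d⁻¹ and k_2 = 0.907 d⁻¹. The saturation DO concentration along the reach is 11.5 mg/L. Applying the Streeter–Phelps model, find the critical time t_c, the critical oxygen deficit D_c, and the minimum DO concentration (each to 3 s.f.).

t_c ≈ 0.0778 d; D_c ≈ 3.89 mg/L; min DO ≈ 7.61 mg/L

With k_2/k_1 = 5.530 and 1 − D₀(k_2−k_1)/(k_1 L₀) = 0.1916,
t_c = ln(5.530 × 0.1916) / (0.907 − 0.164) = ln(1.060) / 0.7430 = 0.05782/0.7430 = 0.07781 d.
L(t_c) = L₀ e^(−k_1 t_c) = 21.8 × 0.9873 = 21.52 mg/L, and at the critical point k_2 D_c = k_1 L, so D_c = (0.164/0.907) × 21.52 = 3.892 mg/L.
Minimum DO = C_s − D_c = 11.5 − 3.892 = 7.608 mg/L.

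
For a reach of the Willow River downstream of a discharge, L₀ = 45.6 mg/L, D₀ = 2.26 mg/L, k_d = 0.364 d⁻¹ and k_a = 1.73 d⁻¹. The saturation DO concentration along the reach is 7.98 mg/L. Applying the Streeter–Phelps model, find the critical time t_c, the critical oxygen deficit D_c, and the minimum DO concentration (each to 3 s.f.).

t_c = [1/(k_a−k_d)] ln[(k_a/k_d)(1 − D₀(k_a−k_d)/(k_d L₀))]
= [1/(1.73−0.364)] ln[(1.73/0.364)(1 − 2.26×1.366/(0.364×45.6))]
= (1/1.366) ln[4.753 × 0.8140] = 0.7321 × ln(3.869) = 0.7321 × 1.353 = 0.9904 d.
D_c = (k_d/k_a) L₀ e^(−k_d t_c) = (0.364/1.73) × 45.6 × e^(−0.364×0.9904) = 0.2104 × 45.6 × 0.6973 = 6.690 mg/L.
Minimum DO = C_s − D_c = 7.98 − 6.690 = 1.290 mg/L.

t_c ≈ 0.990 d; D_c ≈ 6.69 mg/L; min DO ≈ 1.29 mg/L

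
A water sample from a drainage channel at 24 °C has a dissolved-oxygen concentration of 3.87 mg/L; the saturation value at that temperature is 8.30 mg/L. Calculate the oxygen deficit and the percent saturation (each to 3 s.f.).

D = C_s − C = 8.30 − 3.87 = 4.43 mg/L.
% saturation = 3.87/8.30 × 100 = 46.6 %.

D ≈ 4.43 mg/L; 46.6 % saturation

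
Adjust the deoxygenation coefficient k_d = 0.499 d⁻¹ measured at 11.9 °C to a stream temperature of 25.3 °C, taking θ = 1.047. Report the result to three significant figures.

k_d ≈ 0.923 d⁻¹

k_d(T₂) = k_d(T₁) · θ^(T₂−T₁) = 0.499 × 1.047^(25.3−11.9)
= 0.499 × 1.047^13.4 = 0.499 × 1.850 = 0.9234 d⁻¹.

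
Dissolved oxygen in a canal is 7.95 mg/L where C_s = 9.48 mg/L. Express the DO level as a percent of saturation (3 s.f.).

% saturation = C/C_s × 100 = 7.95/9.48 × 100 = 83.9 %.

83.9 % saturation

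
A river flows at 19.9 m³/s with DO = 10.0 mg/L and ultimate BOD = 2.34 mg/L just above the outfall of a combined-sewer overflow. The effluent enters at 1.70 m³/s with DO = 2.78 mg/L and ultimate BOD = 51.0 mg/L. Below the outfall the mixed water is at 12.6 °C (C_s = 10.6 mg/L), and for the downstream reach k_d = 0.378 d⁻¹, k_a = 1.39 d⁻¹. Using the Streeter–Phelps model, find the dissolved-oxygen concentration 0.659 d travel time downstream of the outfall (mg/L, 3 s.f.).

DO ≈ 9.26 mg/L

Mixed DO = (19.9×10.0 + 1.70×2.78)/(19.9+1.70) = 203.7/21.60 = 9.432 mg/L.
Mixed L₀ = (19.9×2.34 + 1.70×51.0)/(21.60) = 133.3/21.60 = 6.170 mg/L.
Initial deficit D₀ = C_s − DO₀ = 10.6 − 9.432 = 1.168 mg/L.
D(0.659) = [0.378×6.170/(1.39−0.378)](e^(−0.378×0.659) − e^(−1.39×0.659)) + 1.168 e^(−1.39×0.659)
= 2.305 × (0.7795 − 0.4001) + 1.168 × 0.4001 = 1.342 mg/L.
DO = 10.6 − 1.342 = 9.258 mg/L.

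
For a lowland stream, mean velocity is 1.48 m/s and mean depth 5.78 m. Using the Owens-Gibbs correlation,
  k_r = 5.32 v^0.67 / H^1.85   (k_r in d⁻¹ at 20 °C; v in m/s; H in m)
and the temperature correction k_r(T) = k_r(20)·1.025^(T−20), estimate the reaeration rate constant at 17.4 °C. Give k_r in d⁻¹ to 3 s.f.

k_r ≈ 0.253 d⁻¹

k_r(20) = 5.32 × 1.48^0.67 / 5.78^1.85 = 5.32 × 1.300 / 25.68 = 0.2694 d⁻¹.
k_r(17.4) = 0.2694 × 1.025^(17.4−20) = 0.2694 × 0.9378 = 0.2527 d⁻¹.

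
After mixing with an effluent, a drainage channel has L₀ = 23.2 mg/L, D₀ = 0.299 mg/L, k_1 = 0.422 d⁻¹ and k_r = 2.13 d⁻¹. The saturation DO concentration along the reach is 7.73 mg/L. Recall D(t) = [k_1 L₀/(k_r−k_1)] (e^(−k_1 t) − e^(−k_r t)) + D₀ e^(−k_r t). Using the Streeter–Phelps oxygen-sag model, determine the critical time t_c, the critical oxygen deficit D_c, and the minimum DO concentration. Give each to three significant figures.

t_c ≈ 0.916 d; D_c ≈ 3.12 mg/L; min DO ≈ 4.61 mg/L

With k_r/k_1 = 5.047 and 1 − D₀(k_r−k_1)/(k_1 L₀) = 0.9478,
t_c = ln(5.047 × 0.9478) / (2.13 − 0.422) = ln(4.784) / 1.708 = 1.565/1.708 = 0.9165 d.
L(t_c) = L₀ e^(−k_1 t_c) = 23.2 × 0.6793 = 15.76 mg/L, and at the critical point k_r D_c = k_1 L, so D_c = (0.422/2.13) × 15.76 = 3.122 mg/L.
Minimum DO = C_s − D_c = 7.73 − 3.122 = 4.608 mg/L.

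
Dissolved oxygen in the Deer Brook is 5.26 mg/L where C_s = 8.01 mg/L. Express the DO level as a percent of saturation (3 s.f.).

65.7 % saturation

% saturation = C/C_s × 100 = 5.26/8.01 × 100 = 65.7 %.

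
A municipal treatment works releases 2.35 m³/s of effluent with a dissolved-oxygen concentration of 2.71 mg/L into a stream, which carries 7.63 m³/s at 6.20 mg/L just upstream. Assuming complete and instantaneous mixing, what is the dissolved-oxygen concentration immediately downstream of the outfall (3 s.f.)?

Flow-weighted mixing: C = (Q_r C_r + Q_w C_w)/(Q_r + Q_w)
= (7.63×6.20 + 2.35×2.71)/(7.63 + 2.35) = 53.67/9.980 = 5.378 mg/L.

5.38 mg/L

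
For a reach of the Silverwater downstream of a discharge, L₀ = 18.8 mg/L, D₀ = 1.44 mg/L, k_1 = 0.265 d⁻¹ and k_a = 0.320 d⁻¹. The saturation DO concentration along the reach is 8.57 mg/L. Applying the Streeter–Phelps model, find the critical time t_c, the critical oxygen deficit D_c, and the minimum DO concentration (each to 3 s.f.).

With k_a/k_1 = 1.208 and 1 − D₀(k_a−k_1)/(k_1 L₀) = 0.9841,
t_c = ln(1.208 × 0.9841) / (0.320 − 0.265) = ln(1.188) / 0.05500 = 0.1726/0.05500 = 3.138 d.
L(t_c) = L₀ e^(−k_1 t_c) = 18.8 × 0.4354 = 8.186 mg/L, and at the critical point k_a D_c = k_1 L, so D_c = (0.265/0.320) × 8.186 = 6.779 mg/L.
Minimum DO = C_s − D_c = 8.57 − 6.779 = 1.791 mg/L.

t_c ≈ 3.14 d; D_c ≈ 6.78 mg/L; min DO ≈ 1.79 mg/L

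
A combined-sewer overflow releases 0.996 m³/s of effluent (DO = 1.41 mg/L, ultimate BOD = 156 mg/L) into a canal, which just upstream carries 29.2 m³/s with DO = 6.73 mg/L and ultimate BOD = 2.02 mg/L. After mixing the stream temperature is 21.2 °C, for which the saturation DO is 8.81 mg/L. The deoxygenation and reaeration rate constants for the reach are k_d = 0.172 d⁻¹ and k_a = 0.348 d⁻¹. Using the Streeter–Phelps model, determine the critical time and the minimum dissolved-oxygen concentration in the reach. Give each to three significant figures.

t_c ≈ 1.77 d; minimum DO ≈ 6.22 mg/L

Mixed DO = (29.2×6.73 + 0.996×1.41)/(29.2+0.996) = 197.9/30.20 = 6.555 mg/L.
Mixed L₀ = (29.2×2.02 + 0.996×156)/(30.20) = 214.4/30.20 = 7.099 mg/L.
Initial deficit D₀ = C_s − DO₀ = 8.81 − 6.555 = 2.255 mg/L.
t_c = (1/0.1760) ln[(0.348/0.172)(1 − 2.255×0.1760/(0.172×7.099))] = 5.682 × ln(1.365) = 1.770 d.
D_c = (0.172/0.348) × 7.099 × e^(−0.172×1.770) = 0.4943 × 7.099 × 0.7375 = 2.588 mg/L.
Minimum DO = 8.81 − 2.588 = 6.222 mg/L.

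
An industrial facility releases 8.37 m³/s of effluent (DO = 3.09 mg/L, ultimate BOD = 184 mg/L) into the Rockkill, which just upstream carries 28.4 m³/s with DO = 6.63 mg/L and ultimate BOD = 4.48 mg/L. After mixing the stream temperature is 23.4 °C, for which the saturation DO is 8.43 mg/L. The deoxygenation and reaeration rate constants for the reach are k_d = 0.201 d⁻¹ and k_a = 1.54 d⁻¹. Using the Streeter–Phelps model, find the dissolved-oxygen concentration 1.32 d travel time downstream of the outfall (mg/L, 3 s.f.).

Mixed DO = (28.4×6.63 + 8.37×3.09)/(28.4+8.37) = 214.2/36.77 = 5.824 mg/L.
Mixed L₀ = (28.4×4.48 + 8.37×184)/(36.77) = 1667/36.77 = 45.34 mg/L.
Initial deficit D₀ = C_s − DO₀ = 8.43 − 5.824 = 2.606 mg/L.
D(1.32) = [0.201×45.34/(1.54−0.201)](e^(−0.201×1.32) − e^(−1.54×1.32)) + 2.606 e^(−1.54×1.32)
= 6.807 × (0.7670 − 0.1310) + 2.606 × 0.1310 = 4.670 mg/L.
DO = 8.43 − 4.670 = 3.760 mg/L.

DO ≈ 3.76 mg/L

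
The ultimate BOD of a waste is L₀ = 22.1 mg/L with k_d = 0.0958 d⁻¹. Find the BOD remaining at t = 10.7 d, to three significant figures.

L_t = L₀ e^(−k_d t) = 22.1 × e^(−0.0958×10.7) = 22.1 × 0.3588 = 7.929 mg/L.

L ≈ 7.93 mg/L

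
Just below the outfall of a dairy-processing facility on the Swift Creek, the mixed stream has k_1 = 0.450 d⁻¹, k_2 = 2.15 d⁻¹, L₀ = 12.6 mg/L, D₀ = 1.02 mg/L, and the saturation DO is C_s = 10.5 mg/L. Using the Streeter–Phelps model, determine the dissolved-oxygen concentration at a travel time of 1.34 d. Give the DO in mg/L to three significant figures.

DO ≈ 8.80 mg/L

k_1 L₀/(k_2−k_1) = 0.450×12.6/(2.15−0.450) = 5.670/1.700 = 3.335 mg/L.
e^(−k_1 t) = e^(−0.450×1.340) = 0.5472; e^(−k_2 t) = e^(−2.15×1.340) = 0.05608.
D = 3.335 × (0.5472 − 0.05608) + 1.02 × 0.05608 = 1.638 + 0.05720 = 1.695 mg/L.
DO = C_s − D = 10.5 − 1.695 = 8.805 mg/L.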